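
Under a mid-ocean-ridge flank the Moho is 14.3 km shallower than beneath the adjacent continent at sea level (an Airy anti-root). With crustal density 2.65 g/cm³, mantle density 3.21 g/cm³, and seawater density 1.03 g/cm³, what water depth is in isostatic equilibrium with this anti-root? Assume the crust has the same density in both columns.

4.94 km

Replacing a thickness d of crust by seawater at the top must be balanced by replacing crust with mantle at the base: d (ρ_c − ρ_w) = a (ρ_m − ρ_c).
d = a (ρ_m − ρ_c)/(ρ_c − ρ_w) = 14.3 km × 0.56/1.62 = 4.94 km.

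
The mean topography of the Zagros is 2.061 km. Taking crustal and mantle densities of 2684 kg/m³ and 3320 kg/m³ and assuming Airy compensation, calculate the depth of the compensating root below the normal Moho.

8.7 km

Balancing pressure at the compensation depth: the weight of the topography is balanced by the buoyancy of the root, ρ_c h = (ρ_m − ρ_c) r.
r = h · ρ_c / (ρ_m − ρ_c) = 2.061 km × 2684 / (3320 − 2684) = 8.7 km.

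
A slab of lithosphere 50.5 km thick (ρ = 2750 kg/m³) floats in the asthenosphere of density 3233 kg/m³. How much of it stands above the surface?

Floating equilibrium: submerged depth d = t ρ_obj/ρ_fluid = 50.5 km × 2750/3233 = 42.96 km.
Freeboard = t − d = 50.5 km − 42.96 km = 7.54 km.

7.54 km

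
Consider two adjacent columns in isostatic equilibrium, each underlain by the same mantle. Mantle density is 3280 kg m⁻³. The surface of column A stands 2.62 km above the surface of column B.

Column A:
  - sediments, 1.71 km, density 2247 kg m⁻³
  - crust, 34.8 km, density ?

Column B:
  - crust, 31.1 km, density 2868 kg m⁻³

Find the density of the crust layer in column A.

Take the compensation level at the base of the deeper column (depth z_c below the surface of column A) and equate Σ ρ_i t_i down to z_c; mantle fills any gap and the z_c terms cancel.
Column A: 1.71×2247 + 34.8×ρ + (z_c − 36.51)×3280
Column B: 2.62×0 + 31.1×2868 + (z_c − 2.62 − 31.1)×3280
The z_c×3280 term appears on both sides and cancels. Collect the known terms of each column as K = Σ(ρt)_known − 3280 × (depth of known layers): K_A = 3842.37 − 3280×36.51 = −115910.43; K_B = 89194.8 − 3280×(2.62 + 31.1) = −21406.8.
Balance: K_A + 34.8×ρ = K_B, so ρ = (K_B − K_A)/34.8 = 94503.6/34.8 = 2720 kg m⁻³.

2720 kg m⁻³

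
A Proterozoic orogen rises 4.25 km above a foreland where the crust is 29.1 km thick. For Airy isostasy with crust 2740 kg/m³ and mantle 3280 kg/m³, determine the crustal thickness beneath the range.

54.9 km

Root depth r = h ρ_c / (ρ_m − ρ_c) = 4.25 km × 2740 / 540 = 21.56 km.
Total thickness = T + h + r = 29.1 km + 4.25 km + 21.56 km = 54.9 km.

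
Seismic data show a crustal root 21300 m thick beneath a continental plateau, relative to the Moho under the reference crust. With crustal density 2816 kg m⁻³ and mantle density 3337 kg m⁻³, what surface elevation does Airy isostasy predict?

By Archimedes' principle applied to the lithosphere: ρ_c h = (ρ_m − ρ_c) r.
h = r (ρ_m − ρ_c) / ρ_c = 21300 m × (3337 − 2816) / 2816 = 3940 m.

3940 m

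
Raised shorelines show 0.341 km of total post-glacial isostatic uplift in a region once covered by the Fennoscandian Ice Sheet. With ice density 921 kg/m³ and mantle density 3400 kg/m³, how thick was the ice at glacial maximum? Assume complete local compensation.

1.26 km

u = t ρ_ice/ρ_m → t = u ρ_m/ρ_ice = 0.341 km × 3400/921 = 1.26 km.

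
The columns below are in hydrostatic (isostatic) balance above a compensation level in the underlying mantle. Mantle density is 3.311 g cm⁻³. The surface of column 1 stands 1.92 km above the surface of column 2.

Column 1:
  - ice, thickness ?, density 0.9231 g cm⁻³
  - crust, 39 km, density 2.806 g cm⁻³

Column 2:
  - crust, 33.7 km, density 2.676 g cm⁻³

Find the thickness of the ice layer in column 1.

Take the compensation level at the base of the deeper column (depth z_c below the surface of column 1) and equate Σ ρ_i t_i down to z_c; mantle fills any gap and the z_c terms cancel.
Column 1: x×0.9231 + 39×2.806 + (z_c − 39 − x)×3.311
Column 2: 1.92×0 + 33.7×2.676 + (z_c − 1.92 − 33.7)×3.311
The z_c×3.311 term appears on both sides and cancels. Collect the known terms of each column as K = Σ(ρt)_known − 3.311 × (depth of known layers): K_1 = 109.434 − 3.311×39 = −19.695; K_2 = 90.1812 − 3.311×(1.92 + 33.7) = −27.75662.
Balance: K_1 − x×(3.311 − 0.9231) = K_2, so x = (K_1 − K_2)/(3.311 − 0.9231) = 8.06162/2.3879 = 3.38 km.

3.38 km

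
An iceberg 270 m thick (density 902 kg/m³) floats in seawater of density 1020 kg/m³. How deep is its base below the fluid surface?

239 m

Draft d = t ρ_obj/ρ_fluid = 270 m × 902/1020 = 239 m.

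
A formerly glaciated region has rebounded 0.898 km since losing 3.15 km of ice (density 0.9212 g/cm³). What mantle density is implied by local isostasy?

3.23 g/cm³

ρ_m = ρ_ice t / u = 0.9212 × 3.15 km/0.898 km = 3.23 g/cm³.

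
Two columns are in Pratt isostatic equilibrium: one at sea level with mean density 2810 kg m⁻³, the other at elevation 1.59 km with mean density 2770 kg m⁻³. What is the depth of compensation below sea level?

110 km

ρ_ref D = ρ (D + h) → D (ρ_ref − ρ) = ρ h.
D = ρ h/(ρ_ref − ρ) = 2770 × 1.59 km/(2810 − 2770) = 110 km.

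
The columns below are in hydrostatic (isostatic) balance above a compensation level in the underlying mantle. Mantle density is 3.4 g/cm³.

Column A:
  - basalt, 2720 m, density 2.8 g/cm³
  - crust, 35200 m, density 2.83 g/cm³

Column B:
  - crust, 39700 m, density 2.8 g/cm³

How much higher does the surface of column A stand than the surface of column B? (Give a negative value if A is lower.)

−625 m

For any compensation level in the mantle, the mantle terms cancel and isostasy reduces to e = (Σt_A − Σt_B) − (Σ(ρt)_A − Σ(ρt)_B) / ρ_m.
Σt_A = 37920 m; Σt_B = 39700 m; Σ(ρt)_A = 107232; Σ(ρt)_B = 111160 (in m·g/cm³).
e = (37920 − 39700) − (107232 − 111160) / 3.4 = −625 m.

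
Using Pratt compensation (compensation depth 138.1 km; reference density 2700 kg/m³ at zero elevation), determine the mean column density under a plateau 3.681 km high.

2630 kg/m³

Pratt balance: ρ_ref D = ρ (D + h).
ρ = ρ_ref D/(D + h) = 2700 × 138.1 km/(138.1 km + 3.681 km) = 2630 kg/m³.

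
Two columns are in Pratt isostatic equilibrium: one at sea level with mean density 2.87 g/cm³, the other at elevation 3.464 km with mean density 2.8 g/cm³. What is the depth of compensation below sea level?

ρ_ref D = ρ (D + h) → D (ρ_ref − ρ) = ρ h.
D = ρ h/(ρ_ref − ρ) = 2.8 × 3.464 km/(2.87 − 2.8) = 139 km.

139 km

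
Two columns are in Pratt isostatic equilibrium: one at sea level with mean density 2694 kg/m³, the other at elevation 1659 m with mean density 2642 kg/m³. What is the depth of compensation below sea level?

ρ_ref D = ρ (D + h) → D (ρ_ref − ρ) = ρ h.
D = ρ h/(ρ_ref − ρ) = 2642 × 1659 m/(2694 − 2642) = 84300 m.

84300 m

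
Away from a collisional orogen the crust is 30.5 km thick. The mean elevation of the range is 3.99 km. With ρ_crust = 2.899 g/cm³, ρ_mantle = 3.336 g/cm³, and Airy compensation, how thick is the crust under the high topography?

61 km

Root depth r = h ρ_c / (ρ_m − ρ_c) = 3.99 km × 2.899 / 0.437 = 26.47 km.
Total thickness = T + h + r = 30.5 km + 3.99 km + 26.47 km = 61 km.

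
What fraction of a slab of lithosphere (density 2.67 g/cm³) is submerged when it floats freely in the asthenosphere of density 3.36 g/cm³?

0.795

Submerged fraction = ρ_obj/ρ_fluid = 2.67/3.36 = 0.795.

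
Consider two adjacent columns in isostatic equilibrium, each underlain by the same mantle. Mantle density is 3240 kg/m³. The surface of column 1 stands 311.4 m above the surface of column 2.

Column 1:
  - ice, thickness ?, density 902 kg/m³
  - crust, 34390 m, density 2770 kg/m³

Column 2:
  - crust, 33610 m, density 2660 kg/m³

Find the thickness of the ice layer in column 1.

1860 m

Take the compensation level at the base of the deeper column (depth z_c below the surface of column 1) and equate Σ ρ_i t_i down to z_c; mantle fills any gap and the z_c terms cancel.
Column 1: x×902 + 34390×2770 + (z_c − 34390 − x)×3240
Column 2: 311.4×0 + 33610×2660 + (z_c − 311.4 − 33610)×3240
The z_c×3240 term appears on both sides and cancels. Collect the known terms of each column as K = Σ(ρt)_known − 3240 × (depth of known layers): K_1 = 95260300 − 3240×34390 = −16163300; K_2 = 89402600 − 3240×(311.4 + 33610) = −20502736.
Balance: K_1 − x×(3240 − 902) = K_2, so x = (K_1 − K_2)/(3240 − 902) = 4339440/2338 = 1860 m.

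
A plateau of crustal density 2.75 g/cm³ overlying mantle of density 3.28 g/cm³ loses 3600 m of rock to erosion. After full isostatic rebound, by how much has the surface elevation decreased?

582 m

Rebound u = e ρ_c/ρ_m = 3600 m × 2.75/3.28 = 3018 m.
Net surface drop = e − u = 3600 m − 3018 m = e (ρ_m − ρ_c)/ρ_m = 582 m.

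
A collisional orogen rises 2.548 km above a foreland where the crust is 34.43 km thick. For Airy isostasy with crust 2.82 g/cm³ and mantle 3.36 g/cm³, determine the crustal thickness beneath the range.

50.3 km

Root depth r = h ρ_c / (ρ_m − ρ_c) = 2.548 km × 2.82 / 0.54 = 13.31 km.
Total thickness = T + h + r = 34.43 km + 2.548 km + 13.31 km = 50.3 km.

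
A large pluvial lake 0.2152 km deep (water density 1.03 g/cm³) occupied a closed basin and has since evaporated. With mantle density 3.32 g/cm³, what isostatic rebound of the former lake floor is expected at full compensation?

u = d ρ_w/ρ_m = 0.2152 km × 1.03/3.32 = 0.0668 km.

0.0668 km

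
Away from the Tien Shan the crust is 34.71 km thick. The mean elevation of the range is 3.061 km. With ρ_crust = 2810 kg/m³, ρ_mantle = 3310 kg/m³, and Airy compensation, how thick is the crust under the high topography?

55 km

Root depth r = h ρ_c / (ρ_m − ρ_c) = 3.061 km × 2810 / 500 = 17.2 km.
Total thickness = T + h + r = 34.71 km + 3.061 km + 17.2 km = 55 km.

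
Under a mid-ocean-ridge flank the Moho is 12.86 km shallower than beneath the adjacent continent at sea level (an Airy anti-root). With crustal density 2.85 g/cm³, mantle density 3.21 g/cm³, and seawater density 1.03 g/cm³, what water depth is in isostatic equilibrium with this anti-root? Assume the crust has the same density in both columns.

Replacing a thickness d of crust by seawater at the top must be balanced by replacing crust with mantle at the base: d (ρ_c − ρ_w) = a (ρ_m − ρ_c).
d = a (ρ_m − ρ_c)/(ρ_c − ρ_w) = 12.86 km × 0.36/1.82 = 2.54 km.

2.54 km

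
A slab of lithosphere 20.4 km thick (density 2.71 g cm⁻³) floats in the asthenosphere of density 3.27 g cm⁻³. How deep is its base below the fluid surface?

Draft d = t ρ_obj/ρ_fluid = 20.4 km × 2.71/3.27 = 16.9 km.

16.9 km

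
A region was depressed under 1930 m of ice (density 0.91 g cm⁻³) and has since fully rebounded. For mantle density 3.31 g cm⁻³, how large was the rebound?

Removing the load lets mantle flow back in; uplift u satisfies ρ_ice t = ρ_m u.
u = t ρ_ice/ρ_m = 1930 m × 0.91/3.31 = 531 m.

531 m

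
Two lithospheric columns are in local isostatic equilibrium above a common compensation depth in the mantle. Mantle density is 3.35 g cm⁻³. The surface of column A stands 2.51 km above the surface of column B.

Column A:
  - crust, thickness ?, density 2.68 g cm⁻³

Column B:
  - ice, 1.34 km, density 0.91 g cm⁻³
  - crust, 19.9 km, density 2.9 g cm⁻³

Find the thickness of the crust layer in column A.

30.8 km

Take the compensation level at the base of the deeper column (depth z_c below the surface of column A) and equate Σ ρ_i t_i down to z_c; mantle fills any gap and the z_c terms cancel.
Column A: x×2.68 + (z_c − 0 − x)×3.35
Column B: 2.51×0 + 1.34×0.91 + 19.9×2.9 + (z_c − 2.51 − 21.24)×3.35
The z_c×3.35 term appears on both sides and cancels. Collect the known terms of each column as K = Σ(ρt)_known − 3.35 × (depth of known layers): K_A = 0 − 3.35×0 = 0; K_B = 58.9294 − 3.35×(2.51 + 21.24) = −20.6331.
Balance: K_A − x×(3.35 − 2.68) = K_B, so x = (K_A − K_B)/(3.35 − 2.68) = 20.6331/0.67 = 30.8 km.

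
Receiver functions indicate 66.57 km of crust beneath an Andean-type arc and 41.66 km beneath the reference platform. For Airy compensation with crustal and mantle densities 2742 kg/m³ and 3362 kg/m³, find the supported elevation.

4.59 km

Excess crust Δ = 66.57 km − 41.66 km = 24.91 km, split between elevation h and root r with h + r = Δ.
Airy balance ρ_c h = (ρ_m − ρ_c) r gives r = h ρ_c/(ρ_m − ρ_c), so h (1 + ρ_c/(ρ_m − ρ_c)) = Δ, i.e. h = Δ (ρ_m − ρ_c)/ρ_m.
h = 24.91 km × 620/3362 = 4.59 km.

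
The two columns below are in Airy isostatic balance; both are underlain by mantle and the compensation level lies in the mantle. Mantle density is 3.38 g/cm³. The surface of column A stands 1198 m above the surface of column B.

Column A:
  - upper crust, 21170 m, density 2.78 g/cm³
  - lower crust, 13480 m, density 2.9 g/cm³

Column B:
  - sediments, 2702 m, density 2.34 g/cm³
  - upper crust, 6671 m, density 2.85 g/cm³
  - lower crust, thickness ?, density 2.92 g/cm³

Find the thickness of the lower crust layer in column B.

19100 m

Take the compensation level at the base of the deeper column (depth z_c below the surface of column A) and equate Σ ρ_i t_i down to z_c; mantle fills any gap and the z_c terms cancel.
Column A: 21170×2.78 + 13480×2.9 + (z_c − 34650)×3.38
Column B: 1198×0 + 2702×2.34 + 6671×2.85 + x×2.92 + (z_c − 1198 − 9373 − x)×3.38
The z_c×3.38 term appears on both sides and cancels. Collect the known terms of each column as K = Σ(ρt)_known − 3.38 × (depth of known layers): K_A = 97944.6 − 3.38×34650 = −19172.4; K_B = 25335.03 − 3.38×(1198 + 9373) = −10394.95.
Balance: K_A = K_B − x×(3.38 − 2.92), so x = (K_B − K_A)/(3.38 − 2.92) = 8777.45/0.46 = 19100 m.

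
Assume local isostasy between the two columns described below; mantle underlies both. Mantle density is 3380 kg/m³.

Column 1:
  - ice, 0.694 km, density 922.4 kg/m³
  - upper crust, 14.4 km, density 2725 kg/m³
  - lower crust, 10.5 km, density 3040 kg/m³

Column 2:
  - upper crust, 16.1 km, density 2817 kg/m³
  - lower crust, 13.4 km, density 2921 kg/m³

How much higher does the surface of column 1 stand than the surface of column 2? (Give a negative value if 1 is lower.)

For any compensation level in the mantle, the mantle terms cancel and isostasy reduces to e = (Σt_1 − Σt_2) − (Σ(ρt)_1 − Σ(ρt)_2) / ρ_m.
Σt_1 = 25.594 km; Σt_2 = 29.5 km; Σ(ρt)_1 = 71800.1456; Σ(ρt)_2 = 84495.1 (in km·kg/m³).
e = (25.594 − 29.5) − (71800.1456 − 84495.1) / 3380 = −0.15 km.

−0.15 km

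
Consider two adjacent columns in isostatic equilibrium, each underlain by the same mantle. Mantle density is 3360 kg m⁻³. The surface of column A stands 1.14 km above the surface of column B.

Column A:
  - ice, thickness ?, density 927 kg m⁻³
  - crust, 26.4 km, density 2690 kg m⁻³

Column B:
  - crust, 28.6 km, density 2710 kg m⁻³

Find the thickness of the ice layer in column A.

1.95 km

Take the compensation level at the base of the deeper column (depth z_c below the surface of column A) and equate Σ ρ_i t_i down to z_c; mantle fills any gap and the z_c terms cancel.
Column A: x×927 + 26.4×2690 + (z_c − 26.4 − x)×3360
Column B: 1.14×0 + 28.6×2710 + (z_c − 1.14 − 28.6)×3360
The z_c×3360 term appears on both sides and cancels. Collect the known terms of each column as K = Σ(ρt)_known − 3360 × (depth of known layers): K_A = 71016 − 3360×26.4 = −17688; K_B = 77506 − 3360×(1.14 + 28.6) = −22420.4.
Balance: K_A − x×(3360 − 927) = K_B, so x = (K_A − K_B)/(3360 − 927) = 4732.4/2433 = 1.95 km.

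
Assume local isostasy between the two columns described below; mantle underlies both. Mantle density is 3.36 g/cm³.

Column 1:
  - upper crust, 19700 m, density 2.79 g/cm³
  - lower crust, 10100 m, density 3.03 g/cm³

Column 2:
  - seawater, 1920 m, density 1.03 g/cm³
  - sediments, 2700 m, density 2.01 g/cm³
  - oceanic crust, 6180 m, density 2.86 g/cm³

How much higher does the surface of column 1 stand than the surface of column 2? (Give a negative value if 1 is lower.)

For any compensation level in the mantle, the mantle terms cancel and isostasy reduces to e = (Σt_1 − Σt_2) − (Σ(ρt)_1 − Σ(ρt)_2) / ρ_m.
Σt_1 = 29800 m; Σt_2 = 10800 m; Σ(ρt)_1 = 85566; Σ(ρt)_2 = 25079.4 (in m·g/cm³).
e = (29800 − 10800) − (85566 − 25079.4) / 3.36 = 998 m.

998 m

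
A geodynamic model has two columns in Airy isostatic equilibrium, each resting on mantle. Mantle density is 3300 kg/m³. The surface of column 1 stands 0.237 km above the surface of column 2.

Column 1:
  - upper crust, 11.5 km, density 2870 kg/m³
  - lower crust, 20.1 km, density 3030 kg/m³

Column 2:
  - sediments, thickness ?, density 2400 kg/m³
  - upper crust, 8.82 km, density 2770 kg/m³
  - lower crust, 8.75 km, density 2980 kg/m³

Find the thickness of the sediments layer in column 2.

Take the compensation level at the base of the deeper column (depth z_c below the surface of column 1) and equate Σ ρ_i t_i down to z_c; mantle fills any gap and the z_c terms cancel.
Column 1: 11.5×2870 + 20.1×3030 + (z_c − 31.6)×3300
Column 2: 0.237×0 + x×2400 + 8.82×2770 + 8.75×2980 + (z_c − 0.237 − 17.57 − x)×3300
The z_c×3300 term appears on both sides and cancels. Collect the known terms of each column as K = Σ(ρt)_known − 3300 × (depth of known layers): K_1 = 93908 − 3300×31.6 = −10372; K_2 = 50506.4 − 3300×(0.237 + 17.57) = −8256.7.
Balance: K_1 = K_2 − x×(3300 − 2400), so x = (K_2 − K_1)/(3300 − 2400) = 2115.3/900 = 2.35 km.

2.35 km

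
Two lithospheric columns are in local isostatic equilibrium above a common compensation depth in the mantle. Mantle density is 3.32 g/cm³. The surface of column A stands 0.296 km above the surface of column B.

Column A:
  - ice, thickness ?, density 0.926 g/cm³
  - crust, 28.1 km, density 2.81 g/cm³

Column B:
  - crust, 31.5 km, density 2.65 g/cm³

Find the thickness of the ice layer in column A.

3.24 km

Take the compensation level at the base of the deeper column (depth z_c below the surface of column A) and equate Σ ρ_i t_i down to z_c; mantle fills any gap and the z_c terms cancel.
Column A: x×0.926 + 28.1×2.81 + (z_c − 28.1 − x)×3.32
Column B: 0.296×0 + 31.5×2.65 + (z_c − 0.296 − 31.5)×3.32
The z_c×3.32 term appears on both sides and cancels. Collect the known terms of each column as K = Σ(ρt)_known − 3.32 × (depth of known layers): K_A = 78.961 − 3.32×28.1 = −14.331; K_B = 83.475 − 3.32×(0.296 + 31.5) = −22.08772.
Balance: K_A − x×(3.32 − 0.926) = K_B, so x = (K_A − K_B)/(3.32 − 0.926) = 7.75672/2.394 = 3.24 km.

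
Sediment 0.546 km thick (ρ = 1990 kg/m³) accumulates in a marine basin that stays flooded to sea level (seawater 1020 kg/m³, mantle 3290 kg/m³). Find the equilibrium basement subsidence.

Submarine loading: the sediment displaces seawater, and the subsidence is in turn flooded, so s (ρ_m − ρ_w) = t (ρ_sed − ρ_w).
s = 0.546 km × (1990 − 1020) / (3290 − 1020) = 0.233 km.

0.233 km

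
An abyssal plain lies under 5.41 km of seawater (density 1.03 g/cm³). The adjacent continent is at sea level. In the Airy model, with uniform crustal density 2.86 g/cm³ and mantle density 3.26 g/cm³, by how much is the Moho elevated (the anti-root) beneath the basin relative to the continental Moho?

24.8 km

Equating mass per unit area of the two columns: replacing crust with seawater at the top is compensated by replacing crust with mantle at the base: d (ρ_c − ρ_w) = a (ρ_m − ρ_c).
a = d (ρ_c − ρ_w)/(ρ_m − ρ_c) = 5.41 km × 1.83/0.4 = 24.8 km.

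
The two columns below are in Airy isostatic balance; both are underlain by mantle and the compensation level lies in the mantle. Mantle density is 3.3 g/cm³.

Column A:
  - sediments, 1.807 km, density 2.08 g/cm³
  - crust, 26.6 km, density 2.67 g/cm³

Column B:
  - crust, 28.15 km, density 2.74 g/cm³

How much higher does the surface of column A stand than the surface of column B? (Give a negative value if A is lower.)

For any compensation level in the mantle, the mantle terms cancel and isostasy reduces to e = (Σt_A − Σt_B) − (Σ(ρt)_A − Σ(ρt)_B) / ρ_m.
Σt_A = 28.407 km; Σt_B = 28.15 km; Σ(ρt)_A = 74.78056; Σ(ρt)_B = 77.131 (in km·g/cm³).
e = (28.407 − 28.15) − (74.78056 − 77.131) / 3.3 = 0.969 km.

0.969 km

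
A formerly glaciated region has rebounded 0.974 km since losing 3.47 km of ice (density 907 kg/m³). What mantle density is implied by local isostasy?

3230 kg/m³

ρ_m = ρ_ice t / u = 907 × 3.47 km/0.974 km = 3230 kg/m³.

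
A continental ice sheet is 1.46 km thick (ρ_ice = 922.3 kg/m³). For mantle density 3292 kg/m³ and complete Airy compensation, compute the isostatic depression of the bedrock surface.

0.409 km

By Archimedes' principle applied to the lithosphere: the ice load ρ_ice t is balanced by mantle displaced below, ρ_m s.
s = t ρ_ice / ρ_m = 1.46 km × 922.3/3292 = 0.409 km.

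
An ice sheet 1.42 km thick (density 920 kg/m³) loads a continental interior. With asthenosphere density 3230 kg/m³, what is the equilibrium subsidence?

In Airy isostatic equilibrium: the ice load ρ_ice t is balanced by mantle displaced below, ρ_m s.
s = t ρ_ice / ρ_m = 1.42 km × 920/3230 = 0.404 km.

0.404 km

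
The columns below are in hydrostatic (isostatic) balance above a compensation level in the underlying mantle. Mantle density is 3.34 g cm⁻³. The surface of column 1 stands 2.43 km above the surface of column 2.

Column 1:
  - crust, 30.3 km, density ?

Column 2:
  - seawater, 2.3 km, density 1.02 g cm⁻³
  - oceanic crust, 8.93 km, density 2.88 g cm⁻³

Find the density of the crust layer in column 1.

2.76 g cm⁻³

Take the compensation level at the base of the deeper column (depth z_c below the surface of column 1) and equate Σ ρ_i t_i down to z_c; mantle fills any gap and the z_c terms cancel.
Column 1: 30.3×ρ + (z_c − 30.3)×3.34
Column 2: 2.43×0 + 2.3×1.02 + 8.93×2.88 + (z_c − 2.43 − 11.23)×3.34
The z_c×3.34 term appears on both sides and cancels. Collect the known terms of each column as K = Σ(ρt)_known − 3.34 × (depth of known layers): K_1 = 0 − 3.34×30.3 = −101.202; K_2 = 28.0644 − 3.34×(2.43 + 11.23) = −17.56.
Balance: K_1 + 30.3×ρ = K_2, so ρ = (K_2 − K_1)/30.3 = 83.642/30.3 = 2.76 g cm⁻³.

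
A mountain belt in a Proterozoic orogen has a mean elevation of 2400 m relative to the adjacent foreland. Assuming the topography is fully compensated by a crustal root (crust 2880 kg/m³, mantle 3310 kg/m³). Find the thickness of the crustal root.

16100 m

Balancing pressure at the compensation depth: the weight of the topography is balanced by the buoyancy of the root, ρ_c h = (ρ_m − ρ_c) r.
r = h · ρ_c / (ρ_m − ρ_c) = 2400 m × 2880 / (3310 − 2880) = 16100 m.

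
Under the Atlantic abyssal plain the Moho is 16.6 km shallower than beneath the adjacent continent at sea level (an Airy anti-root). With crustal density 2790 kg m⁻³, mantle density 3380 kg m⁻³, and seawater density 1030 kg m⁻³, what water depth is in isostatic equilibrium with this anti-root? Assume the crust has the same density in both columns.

5.56 km

Replacing a thickness d of crust by seawater at the top must be balanced by replacing crust with mantle at the base: d (ρ_c − ρ_w) = a (ρ_m − ρ_c).
d = a (ρ_m − ρ_c)/(ρ_c − ρ_w) = 16.6 km × 590/1760 = 5.56 km.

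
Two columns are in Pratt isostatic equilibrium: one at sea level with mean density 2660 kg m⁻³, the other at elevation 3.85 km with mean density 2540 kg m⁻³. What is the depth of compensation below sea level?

ρ_ref D = ρ (D + h) → D (ρ_ref − ρ) = ρ h.
D = ρ h/(ρ_ref − ρ) = 2540 × 3.85 km/(2660 − 2540) = 81.5 km.

81.5 km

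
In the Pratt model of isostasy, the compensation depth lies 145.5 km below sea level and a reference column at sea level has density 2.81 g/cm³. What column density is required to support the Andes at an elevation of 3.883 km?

Pratt balance: ρ_ref D = ρ (D + h).
ρ = ρ_ref D/(D + h) = 2.81 × 145.5 km/(145.5 km + 3.883 km) = 2.74 g/cm³.

2.74 g/cm³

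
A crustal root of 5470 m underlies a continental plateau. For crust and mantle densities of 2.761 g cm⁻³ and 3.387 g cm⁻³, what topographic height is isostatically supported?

1240 m

Equating mass per unit area of the two columns: ρ_c h = (ρ_m − ρ_c) r.
h = r (ρ_m − ρ_c) / ρ_c = 5470 m × (3.387 − 2.761) / 2.761 = 1240 m.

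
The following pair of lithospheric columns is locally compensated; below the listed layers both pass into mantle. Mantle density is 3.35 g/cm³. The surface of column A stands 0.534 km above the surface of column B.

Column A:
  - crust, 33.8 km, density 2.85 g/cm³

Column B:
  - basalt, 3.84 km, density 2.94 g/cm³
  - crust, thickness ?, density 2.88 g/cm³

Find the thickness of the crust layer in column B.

28.8 km

Take the compensation level at the base of the deeper column (depth z_c below the surface of column A) and equate Σ ρ_i t_i down to z_c; mantle fills any gap and the z_c terms cancel.
Column A: 33.8×2.85 + (z_c − 33.8)×3.35
Column B: 0.534×0 + 3.84×2.94 + x×2.88 + (z_c − 0.534 − 3.84 − x)×3.35
The z_c×3.35 term appears on both sides and cancels. Collect the known terms of each column as K = Σ(ρt)_known − 3.35 × (depth of known layers): K_A = 96.33 − 3.35×33.8 = −16.9; K_B = 11.2896 − 3.35×(0.534 + 3.84) = −3.3633.
Balance: K_A = K_B − x×(3.35 − 2.88), so x = (K_B − K_A)/(3.35 − 2.88) = 13.5367/0.47 = 28.8 km.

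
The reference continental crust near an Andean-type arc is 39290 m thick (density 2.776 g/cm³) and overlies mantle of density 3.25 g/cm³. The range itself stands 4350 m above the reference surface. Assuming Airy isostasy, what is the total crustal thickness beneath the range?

69100 m

Root depth r = h ρ_c / (ρ_m − ρ_c) = 4350 m × 2.776 / 0.474 = 25480 m.
Total thickness = T + h + r = 39290 m + 4350 m + 25480 m = 69100 m.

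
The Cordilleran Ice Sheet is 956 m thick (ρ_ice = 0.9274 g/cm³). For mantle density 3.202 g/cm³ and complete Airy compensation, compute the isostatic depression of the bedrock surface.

Isostatic balance requires: the ice load ρ_ice t is balanced by mantle displaced below, ρ_m s.
s = t ρ_ice / ρ_m = 956 m × 0.9274/3.202 = 277 m.

277 m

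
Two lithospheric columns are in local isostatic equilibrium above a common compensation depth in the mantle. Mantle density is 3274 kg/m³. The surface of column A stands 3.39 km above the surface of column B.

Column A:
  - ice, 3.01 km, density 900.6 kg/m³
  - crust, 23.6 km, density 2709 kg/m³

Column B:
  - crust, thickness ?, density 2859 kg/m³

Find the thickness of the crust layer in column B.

Take the compensation level at the base of the deeper column (depth z_c below the surface of column A) and equate Σ ρ_i t_i down to z_c; mantle fills any gap and the z_c terms cancel.
Column A: 3.01×900.6 + 23.6×2709 + (z_c − 26.61)×3274
Column B: 3.39×0 + x×2859 + (z_c − 3.39 − 0 − x)×3274
The z_c×3274 term appears on both sides and cancels. Collect the known terms of each column as K = Σ(ρt)_known − 3274 × (depth of known layers): K_A = 66643.206 − 3274×26.61 = −20477.934; K_B = 0 − 3274×(3.39 + 0) = −11098.86.
Balance: K_A = K_B − x×(3274 − 2859), so x = (K_B − K_A)/(3274 − 2859) = 9379.07/415 = 22.6 km.

22.6 km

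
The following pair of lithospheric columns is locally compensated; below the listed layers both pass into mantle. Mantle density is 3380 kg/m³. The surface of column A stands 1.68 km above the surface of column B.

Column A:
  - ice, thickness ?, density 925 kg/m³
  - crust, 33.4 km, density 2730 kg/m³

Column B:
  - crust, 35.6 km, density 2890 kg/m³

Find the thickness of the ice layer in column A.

0.575 km

Take the compensation level at the base of the deeper column (depth z_c below the surface of column A) and equate Σ ρ_i t_i down to z_c; mantle fills any gap and the z_c terms cancel.
Column A: x×925 + 33.4×2730 + (z_c − 33.4 − x)×3380
Column B: 1.68×0 + 35.6×2890 + (z_c − 1.68 − 35.6)×3380
The z_c×3380 term appears on both sides and cancels. Collect the known terms of each column as K = Σ(ρt)_known − 3380 × (depth of known layers): K_A = 91182 − 3380×33.4 = −21710; K_B = 102884 − 3380×(1.68 + 35.6) = −23122.4.
Balance: K_A − x×(3380 − 925) = K_B, so x = (K_A − K_B)/(3380 − 925) = 1412.4/2455 = 0.575 km.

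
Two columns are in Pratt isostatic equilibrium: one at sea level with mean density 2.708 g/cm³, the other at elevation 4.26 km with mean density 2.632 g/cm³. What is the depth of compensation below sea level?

148 km

ρ_ref D = ρ (D + h) → D (ρ_ref − ρ) = ρ h.
D = ρ h/(ρ_ref − ρ) = 2.632 × 4.26 km/(2.708 − 2.632) = 148 km.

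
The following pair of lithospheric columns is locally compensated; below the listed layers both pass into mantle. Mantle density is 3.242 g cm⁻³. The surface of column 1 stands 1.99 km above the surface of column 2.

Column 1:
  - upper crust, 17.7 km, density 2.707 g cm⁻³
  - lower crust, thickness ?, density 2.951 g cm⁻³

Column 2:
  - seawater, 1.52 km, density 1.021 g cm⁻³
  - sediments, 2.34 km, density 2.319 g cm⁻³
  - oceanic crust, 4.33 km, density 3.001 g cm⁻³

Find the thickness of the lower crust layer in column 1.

12.2 km

Take the compensation level at the base of the deeper column (depth z_c below the surface of column 1) and equate Σ ρ_i t_i down to z_c; mantle fills any gap and the z_c terms cancel.
Column 1: 17.7×2.707 + x×2.951 + (z_c − 17.7 − x)×3.242
Column 2: 1.99×0 + 1.52×1.021 + 2.34×2.319 + 4.33×3.001 + (z_c − 1.99 − 8.19)×3.242
The z_c×3.242 term appears on both sides and cancels. Collect the known terms of each column as K = Σ(ρt)_known − 3.242 × (depth of known layers): K_1 = 47.9139 − 3.242×17.7 = −9.4695; K_2 = 19.97271 − 3.242×(1.99 + 8.19) = −13.03085.
Balance: K_1 − x×(3.242 − 2.951) = K_2, so x = (K_1 − K_2)/(3.242 − 2.951) = 3.56135/0.291 = 12.2 km.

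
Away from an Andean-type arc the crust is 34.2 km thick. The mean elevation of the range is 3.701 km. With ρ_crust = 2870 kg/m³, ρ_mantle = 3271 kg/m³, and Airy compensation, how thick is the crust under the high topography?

Root depth r = h ρ_c / (ρ_m − ρ_c) = 3.701 km × 2870 / 401 = 26.49 km.
Total thickness = T + h + r = 34.2 km + 3.701 km + 26.49 km = 64.4 km.

64.4 km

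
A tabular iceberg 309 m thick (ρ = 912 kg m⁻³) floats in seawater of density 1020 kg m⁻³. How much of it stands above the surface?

Floating equilibrium: submerged depth d = t ρ_obj/ρ_fluid = 309 m × 912/1020 = 276.3 m.
Freeboard = t − d = 309 m − 276.3 m = 32.7 m.

32.7 m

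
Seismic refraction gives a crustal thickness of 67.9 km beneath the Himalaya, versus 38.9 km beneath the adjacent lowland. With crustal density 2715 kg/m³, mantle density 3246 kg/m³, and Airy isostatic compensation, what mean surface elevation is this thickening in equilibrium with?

4.74 km

Excess crust Δ = 67.9 km − 38.9 km = 29 km, split between elevation h and root r with h + r = Δ.
Airy balance ρ_c h = (ρ_m − ρ_c) r gives r = h ρ_c/(ρ_m − ρ_c), so h (1 + ρ_c/(ρ_m − ρ_c)) = Δ, i.e. h = Δ (ρ_m − ρ_c)/ρ_m.
h = 29 km × 531/3246 = 4.74 km.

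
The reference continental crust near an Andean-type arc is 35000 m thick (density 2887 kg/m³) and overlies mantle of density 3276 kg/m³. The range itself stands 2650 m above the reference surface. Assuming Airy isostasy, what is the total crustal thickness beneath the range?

Root depth r = h ρ_c / (ρ_m − ρ_c) = 2650 m × 2887 / 389 = 19670 m.
Total thickness = T + h + r = 35000 m + 2650 m + 19670 m = 57300 m.

57300 m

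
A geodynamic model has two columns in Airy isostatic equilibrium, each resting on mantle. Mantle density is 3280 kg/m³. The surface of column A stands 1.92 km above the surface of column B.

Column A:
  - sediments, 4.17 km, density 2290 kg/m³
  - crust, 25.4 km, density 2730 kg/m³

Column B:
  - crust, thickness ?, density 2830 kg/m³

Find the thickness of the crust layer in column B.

26.2 km

Take the compensation level at the base of the deeper column (depth z_c below the surface of column A) and equate Σ ρ_i t_i down to z_c; mantle fills any gap and the z_c terms cancel.
Column A: 4.17×2290 + 25.4×2730 + (z_c − 29.57)×3280
Column B: 1.92×0 + x×2830 + (z_c − 1.92 − 0 − x)×3280
The z_c×3280 term appears on both sides and cancels. Collect the known terms of each column as K = Σ(ρt)_known − 3280 × (depth of known layers): K_A = 78891.3 − 3280×29.57 = −18098.3; K_B = 0 − 3280×(1.92 + 0) = −6297.6.
Balance: K_A = K_B − x×(3280 − 2830), so x = (K_B − K_A)/(3280 − 2830) = 11800.7/450 = 26.2 km.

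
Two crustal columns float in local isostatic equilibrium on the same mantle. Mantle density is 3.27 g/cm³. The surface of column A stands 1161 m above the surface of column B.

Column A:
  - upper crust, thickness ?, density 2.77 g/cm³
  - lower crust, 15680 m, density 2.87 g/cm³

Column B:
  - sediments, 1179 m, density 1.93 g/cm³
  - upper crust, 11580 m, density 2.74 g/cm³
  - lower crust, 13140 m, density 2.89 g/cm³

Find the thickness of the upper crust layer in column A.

20500 m

Take the compensation level at the base of the deeper column (depth z_c below the surface of column A) and equate Σ ρ_i t_i down to z_c; mantle fills any gap and the z_c terms cancel.
Column A: x×2.77 + 15680×2.87 + (z_c − 15680 − x)×3.27
Column B: 1161×0 + 1179×1.93 + 11580×2.74 + 13140×2.89 + (z_c − 1161 − 25899)×3.27
The z_c×3.27 term appears on both sides and cancels. Collect the known terms of each column as K = Σ(ρt)_known − 3.27 × (depth of known layers): K_A = 45001.6 − 3.27×15680 = −6272; K_B = 71979.27 − 3.27×(1161 + 25899) = −16506.93.
Balance: K_A − x×(3.27 − 2.77) = K_B, so x = (K_A − K_B)/(3.27 − 2.77) = 10234.9/0.5 = 20500 m.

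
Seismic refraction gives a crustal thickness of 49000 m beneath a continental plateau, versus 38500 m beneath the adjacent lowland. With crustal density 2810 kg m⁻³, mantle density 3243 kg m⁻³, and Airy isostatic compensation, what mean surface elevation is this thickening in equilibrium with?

Excess crust Δ = 49000 m − 38500 m = 10500 m, split between elevation h and root r with h + r = Δ.
Airy balance ρ_c h = (ρ_m − ρ_c) r gives r = h ρ_c/(ρ_m − ρ_c), so h (1 + ρ_c/(ρ_m − ρ_c)) = Δ, i.e. h = Δ (ρ_m − ρ_c)/ρ_m.
h = 10500 m × 433/3243 = 1400 m.

1400 m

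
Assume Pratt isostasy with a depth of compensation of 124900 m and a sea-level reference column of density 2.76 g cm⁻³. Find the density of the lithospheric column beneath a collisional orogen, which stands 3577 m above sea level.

2.68 g cm⁻³

Pratt balance: ρ_ref D = ρ (D + h).
ρ = ρ_ref D/(D + h) = 2.76 × 124900 m/(124900 m + 3577 m) = 2.68 g cm⁻³.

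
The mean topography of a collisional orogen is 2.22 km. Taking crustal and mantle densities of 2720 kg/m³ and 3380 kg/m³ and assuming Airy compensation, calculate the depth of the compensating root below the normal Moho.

In Airy isostatic equilibrium: the weight of the topography is balanced by the buoyancy of the root, ρ_c h = (ρ_m − ρ_c) r.
r = h · ρ_c / (ρ_m − ρ_c) = 2.22 km × 2720 / (3380 − 2720) = 9.15 km.

9.15 km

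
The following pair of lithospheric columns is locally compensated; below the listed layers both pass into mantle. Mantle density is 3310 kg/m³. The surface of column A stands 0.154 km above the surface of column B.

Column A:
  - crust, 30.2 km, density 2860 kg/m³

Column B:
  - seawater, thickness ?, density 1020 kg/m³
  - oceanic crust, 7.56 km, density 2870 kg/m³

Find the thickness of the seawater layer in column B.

Take the compensation level at the base of the deeper column (depth z_c below the surface of column A) and equate Σ ρ_i t_i down to z_c; mantle fills any gap and the z_c terms cancel.
Column A: 30.2×2860 + (z_c − 30.2)×3310
Column B: 0.154×0 + x×1020 + 7.56×2870 + (z_c − 0.154 − 7.56 − x)×3310
The z_c×3310 term appears on both sides and cancels. Collect the known terms of each column as K = Σ(ρt)_known − 3310 × (depth of known layers): K_A = 86372 − 3310×30.2 = −13590; K_B = 21697.2 − 3310×(0.154 + 7.56) = −3836.14.
Balance: K_A = K_B − x×(3310 − 1020), so x = (K_B − K_A)/(3310 − 1020) = 9753.86/2290 = 4.26 km.

4.26 km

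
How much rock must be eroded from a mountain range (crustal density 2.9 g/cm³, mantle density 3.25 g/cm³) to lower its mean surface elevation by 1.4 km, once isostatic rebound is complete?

Net drop Δ = e − u = e − e ρ_c/ρ_m = e (ρ_m − ρ_c)/ρ_m.
e = Δ ρ_m/(ρ_m − ρ_c) = 1.4 km × 3.25/0.35 = 13 km.

13 km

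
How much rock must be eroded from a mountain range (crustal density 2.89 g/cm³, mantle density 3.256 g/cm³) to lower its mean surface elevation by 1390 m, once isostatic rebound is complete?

12400 m

Net drop Δ = e − u = e − e ρ_c/ρ_m = e (ρ_m − ρ_c)/ρ_m.
e = Δ ρ_m/(ρ_m − ρ_c) = 1390 m × 3.256/0.366 = 12400 m.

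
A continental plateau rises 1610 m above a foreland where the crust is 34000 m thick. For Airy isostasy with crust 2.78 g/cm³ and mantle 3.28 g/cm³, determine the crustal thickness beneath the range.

Root depth r = h ρ_c / (ρ_m − ρ_c) = 1610 m × 2.78 / 0.5 = 8952 m.
Total thickness = T + h + r = 34000 m + 1610 m + 8952 m = 44600 m.

44600 m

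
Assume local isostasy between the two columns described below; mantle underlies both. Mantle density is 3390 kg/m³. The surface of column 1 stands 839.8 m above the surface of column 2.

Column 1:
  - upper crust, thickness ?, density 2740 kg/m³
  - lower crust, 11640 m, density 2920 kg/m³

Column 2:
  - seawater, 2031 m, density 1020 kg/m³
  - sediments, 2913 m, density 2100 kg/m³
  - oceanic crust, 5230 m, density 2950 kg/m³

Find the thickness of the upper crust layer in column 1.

Take the compensation level at the base of the deeper column (depth z_c below the surface of column 1) and equate Σ ρ_i t_i down to z_c; mantle fills any gap and the z_c terms cancel.
Column 1: x×2740 + 11640×2920 + (z_c − 11640 − x)×3390
Column 2: 839.8×0 + 2031×1020 + 2913×2100 + 5230×2950 + (z_c − 839.8 − 10174)×3390
The z_c×3390 term appears on both sides and cancels. Collect the known terms of each column as K = Σ(ρt)_known − 3390 × (depth of known layers): K_1 = 33988800 − 3390×11640 = −5470800; K_2 = 23617420 − 3390×(839.8 + 10174) = −13719362.
Balance: K_1 − x×(3390 − 2740) = K_2, so x = (K_1 − K_2)/(3390 − 2740) = 8248560/650 = 12700 m.

12700 m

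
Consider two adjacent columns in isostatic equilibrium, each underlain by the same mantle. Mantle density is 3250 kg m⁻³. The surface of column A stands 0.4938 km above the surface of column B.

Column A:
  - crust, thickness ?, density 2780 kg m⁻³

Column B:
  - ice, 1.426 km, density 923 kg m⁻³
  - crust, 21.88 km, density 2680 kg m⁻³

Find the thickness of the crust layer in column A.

Take the compensation level at the base of the deeper column (depth z_c below the surface of column A) and equate Σ ρ_i t_i down to z_c; mantle fills any gap and the z_c terms cancel.
Column A: x×2780 + (z_c − 0 − x)×3250
Column B: 0.4938×0 + 1.426×923 + 21.88×2680 + (z_c − 0.4938 − 23.306)×3250
The z_c×3250 term appears on both sides and cancels. Collect the known terms of each column as K = Σ(ρt)_known − 3250 × (depth of known layers): K_A = 0 − 3250×0 = 0; K_B = 59954.598 − 3250×(0.4938 + 23.306) = −17394.752.
Balance: K_A − x×(3250 − 2780) = K_B, so x = (K_A − K_B)/(3250 − 2780) = 17394.8/470 = 37 km.

37 km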